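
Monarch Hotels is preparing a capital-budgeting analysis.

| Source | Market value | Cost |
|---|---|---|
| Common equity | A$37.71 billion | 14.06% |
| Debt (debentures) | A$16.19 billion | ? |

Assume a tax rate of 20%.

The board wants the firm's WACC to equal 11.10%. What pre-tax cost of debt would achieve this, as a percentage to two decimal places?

Total capital V = 37.71 + 16.19 = 53.9.
Equity weight = 37.71/53.9 = 0.6996.
Debentures weight = 16.19/53.9 = 0.3004.
Equity contribution = 0.6996 × 14.06% = 9.8368%.
Remaining for debt = 11.1% − 9.8368% = 1.2632%.
Rd × (1 − 20%) × 0.3004 = 1.2632%  ⇒  Rd = 5.2569%.

5.26%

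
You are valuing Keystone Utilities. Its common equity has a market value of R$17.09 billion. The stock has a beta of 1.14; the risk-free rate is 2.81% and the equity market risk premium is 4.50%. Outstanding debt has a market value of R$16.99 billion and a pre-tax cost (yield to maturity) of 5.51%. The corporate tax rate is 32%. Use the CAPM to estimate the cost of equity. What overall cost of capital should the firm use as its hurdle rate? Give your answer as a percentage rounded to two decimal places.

Cost of equity via CAPM: Re = 2.81% + 1.14 × 4.5% = 7.9400%.
Total capital V = 17.09 + 16.99 = 34.08.
Equity: weight = 17.09/34.08 = 0.5015; cost = 7.94%.
Debt: weight = 16.99/34.08 = 0.4985; after-tax cost = 5.51% × (1 − 32%) = 3.7468%.
WACC = 0.5015 × 7.9400% + 0.4985 × 3.7468% = 5.8496%.

5.85%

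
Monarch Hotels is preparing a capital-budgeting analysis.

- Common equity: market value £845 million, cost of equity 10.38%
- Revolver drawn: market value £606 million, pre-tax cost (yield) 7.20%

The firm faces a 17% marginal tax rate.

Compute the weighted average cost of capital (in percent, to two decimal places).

Total capital V = 845 + 606 = 1451.
Equity: weight = 845/1451 = 0.5824; cost = 10.38%.
Revolver drawn: weight = 606/1451 = 0.4176; after-tax cost = 7.2% × (1 − 17%) = 5.9760%.
WACC = 0.5824 × 10.3800% + 0.4176 × 5.9760% = 8.5407%.

8.54%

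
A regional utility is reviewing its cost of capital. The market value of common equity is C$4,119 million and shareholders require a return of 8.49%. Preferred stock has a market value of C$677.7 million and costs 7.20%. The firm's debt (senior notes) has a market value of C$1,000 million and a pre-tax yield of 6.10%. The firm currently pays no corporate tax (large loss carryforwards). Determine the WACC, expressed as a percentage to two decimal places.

7.93%

Total capital V = 4119 + 677.7 + 1000 = 5796.7.
Equity: weight = 4119/5796.7 = 0.7106; cost = 8.49%.
Preferred: weight = 677.7/5796.7 = 0.1169; cost = 7.2%.
Senior notes: weight = 1000/5796.7 = 0.1725; after-tax cost = 6.1% × (1 − 0%) = 6.1000%.
WACC = 0.7106 × 8.4900% + 0.1169 × 7.2000% + 0.1725 × 6.1000% = 7.9269%.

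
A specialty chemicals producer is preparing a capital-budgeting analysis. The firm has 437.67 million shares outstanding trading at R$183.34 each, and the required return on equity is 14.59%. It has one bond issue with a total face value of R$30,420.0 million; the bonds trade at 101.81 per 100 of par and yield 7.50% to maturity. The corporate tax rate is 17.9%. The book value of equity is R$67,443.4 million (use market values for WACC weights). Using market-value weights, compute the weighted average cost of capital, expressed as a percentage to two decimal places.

Market value of equity E = 183.34 × 437.67m = 80242.4178m. Market value of debt D = 30420m × 101.81/100 = 30970.602m.
Total capital V = 80242.4178 + 30970.602 = 111213.0198.
Equity: weight = 80242.4178/111213.0198 = 0.7215; cost = 14.59%.
Bonds outstanding: weight = 30970.602/111213.0198 = 0.2785; after-tax cost = 7.5% × (1 − 17.9%) = 6.1575%.
WACC = 0.7215 × 14.5900% + 0.2785 × 6.1575% = 12.2417%.

12.24%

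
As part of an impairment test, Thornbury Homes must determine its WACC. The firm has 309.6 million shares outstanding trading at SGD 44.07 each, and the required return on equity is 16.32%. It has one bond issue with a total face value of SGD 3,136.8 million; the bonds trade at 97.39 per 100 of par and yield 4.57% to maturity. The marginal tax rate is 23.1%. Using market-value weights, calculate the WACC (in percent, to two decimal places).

13.98%

Market value of equity E = 44.07 × 309.6m = 13644.072m. Market value of debt D = 3136.8m × 97.39/100 = 3054.92952m.
Total capital V = 13644.072 + 3054.92952 = 16699.00152.
Equity: weight = 13644.072/16699.00152 = 0.8171; cost = 16.32%.
Bonds outstanding: weight = 3054.92952/16699.00152 = 0.1829; after-tax cost = 4.57% × (1 − 23.1%) = 3.5143%.
WACC = 0.8171 × 16.3200% + 0.1829 × 3.5143% = 13.9773%.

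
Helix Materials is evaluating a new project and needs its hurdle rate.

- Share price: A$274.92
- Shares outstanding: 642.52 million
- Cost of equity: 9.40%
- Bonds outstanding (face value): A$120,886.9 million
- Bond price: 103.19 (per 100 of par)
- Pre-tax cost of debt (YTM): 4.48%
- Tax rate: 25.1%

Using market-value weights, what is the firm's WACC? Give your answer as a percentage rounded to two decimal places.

6.90%

Market value of equity E = 274.92 × 642.52m = 176641.5984m. Market value of debt D = 120886.9m × 103.19/100 = 124743.19211m.
Total capital V = 176641.5984 + 124743.19211 = 301384.79051.
Equity: weight = 176641.5984/301384.79051 = 0.5861; cost = 9.4%.
Bonds outstanding: weight = 124743.19211/301384.79051 = 0.4139; after-tax cost = 4.48% × (1 − 25.1%) = 3.3555%.
WACC = 0.5861 × 9.4000% + 0.4139 × 3.3555% = 6.8982%.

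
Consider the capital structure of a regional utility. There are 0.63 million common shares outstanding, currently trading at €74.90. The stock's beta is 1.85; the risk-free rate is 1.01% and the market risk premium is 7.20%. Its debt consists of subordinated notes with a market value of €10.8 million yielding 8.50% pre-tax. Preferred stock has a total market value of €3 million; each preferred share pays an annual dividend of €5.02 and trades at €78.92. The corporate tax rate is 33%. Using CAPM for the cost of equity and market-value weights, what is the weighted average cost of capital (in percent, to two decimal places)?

12.41%

Cost of equity via CAPM: Re = 1.01% + 1.85 × 7.2% = 14.3300%.
Cost of preferred: Rp = 5.02 / 78.92 = 6.3609%.
Market value of equity E = 74.9 × 0.63m = 47.187m.
Total capital V = 47.187 + 3 + 10.8 = 60.987.
Equity: weight = 47.187/60.987 = 0.7737; cost = 14.33%.
Preferred: weight = 3/60.987 = 0.0492; cost = 6.3609%.
Subordinated notes: weight = 10.8/60.987 = 0.1771; after-tax cost = 8.5% × (1 − 33%) = 5.6950%.
WACC = 0.7737 × 14.3300% + 0.0492 × 6.3609% + 0.1771 × 5.6950% = 12.4088%.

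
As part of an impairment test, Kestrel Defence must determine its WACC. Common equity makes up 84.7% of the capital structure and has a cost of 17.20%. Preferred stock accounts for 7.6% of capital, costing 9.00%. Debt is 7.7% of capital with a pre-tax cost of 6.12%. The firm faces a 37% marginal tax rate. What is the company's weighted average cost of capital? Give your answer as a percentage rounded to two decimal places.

After-tax cost of debt = 6.12% × (1 − 37%) = 3.8556%.
WACC = 0.847 × 17.2000% + 0.076 × 9.0000% + 0.077 × 3.8556% = 15.5493%.

15.55%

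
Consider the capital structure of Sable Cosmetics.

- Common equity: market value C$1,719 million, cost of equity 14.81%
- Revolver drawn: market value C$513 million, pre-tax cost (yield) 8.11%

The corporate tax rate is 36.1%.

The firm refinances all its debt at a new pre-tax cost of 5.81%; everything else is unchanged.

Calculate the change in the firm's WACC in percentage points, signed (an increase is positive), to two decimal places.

-0.34 pp

Current WACC:
Total capital V = 1719 + 513 = 2232.
Equity: weight = 1719/2232 = 0.7702; cost = 14.81%.
Revolver drawn: weight = 513/2232 = 0.2298; after-tax cost = 8.11% × (1 − 36.1%) = 5.1823%.
WACC = 0.7702 × 14.8100% + 0.2298 × 5.1823% = 12.5972%.
After the change:
Total capital V = 1719 + 513 = 2232.
Equity: weight = 1719/2232 = 0.7702; cost = 14.81%.
Revolver drawn: weight = 513/2232 = 0.2298; after-tax cost = 5.81% × (1 − 36.1%) = 3.7126%.
WACC = 0.7702 × 14.8100% + 0.2298 × 3.7126% = 12.2594%.
Change in WACC = 12.2594% − 12.5972% = -0.3378 pp.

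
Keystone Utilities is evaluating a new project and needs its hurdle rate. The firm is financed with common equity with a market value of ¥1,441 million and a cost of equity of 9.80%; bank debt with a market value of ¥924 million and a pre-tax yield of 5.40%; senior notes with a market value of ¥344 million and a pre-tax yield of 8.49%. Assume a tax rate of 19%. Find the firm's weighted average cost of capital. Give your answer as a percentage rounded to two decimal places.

Total capital V = 1441 + 924 + 344 = 2709.
Equity: weight = 1441/2709 = 0.5319; cost = 9.8%.
Bank debt: weight = 924/2709 = 0.3411; after-tax cost = 5.4% × (1 − 19%) = 4.3740%.
Senior notes: weight = 344/2709 = 0.1270; after-tax cost = 8.49% × (1 − 19%) = 6.8769%.
WACC = 0.5319 × 9.8000% + 0.3411 × 4.3740% + 0.1270 × 6.8769% = 7.5781%.

7.58%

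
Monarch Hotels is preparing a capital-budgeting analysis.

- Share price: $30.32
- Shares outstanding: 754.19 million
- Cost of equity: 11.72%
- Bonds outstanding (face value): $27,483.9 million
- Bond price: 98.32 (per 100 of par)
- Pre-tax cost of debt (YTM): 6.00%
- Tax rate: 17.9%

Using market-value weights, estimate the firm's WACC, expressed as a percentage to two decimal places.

8.04%

Market value of equity E = 30.32 × 754.19m = 22867.0408m. Market value of debt D = 27483.9m × 98.32/100 = 27022.17048m.
Total capital V = 22867.0408 + 27022.17048 = 49889.21128.
Equity: weight = 22867.0408/49889.21128 = 0.4584; cost = 11.72%.
Bonds outstanding: weight = 27022.17048/49889.21128 = 0.5416; after-tax cost = 6% × (1 − 17.9%) = 4.9260%.
WACC = 0.4584 × 11.7200% + 0.5416 × 4.9260% = 8.0401%.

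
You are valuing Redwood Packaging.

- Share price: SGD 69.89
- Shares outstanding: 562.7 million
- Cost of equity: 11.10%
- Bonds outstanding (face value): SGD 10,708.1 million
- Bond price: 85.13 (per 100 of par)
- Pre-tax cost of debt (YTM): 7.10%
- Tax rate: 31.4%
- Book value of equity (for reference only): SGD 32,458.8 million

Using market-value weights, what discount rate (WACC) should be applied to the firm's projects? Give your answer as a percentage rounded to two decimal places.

9.93%

Market value of equity E = 69.89 × 562.7m = 39327.103m. Market value of debt D = 10708.1m × 85.13/100 = 9115.80553m.
Total capital V = 39327.103 + 9115.80553 = 48442.90853.
Equity: weight = 39327.103/48442.90853 = 0.8118; cost = 11.1%.
Bonds outstanding: weight = 9115.80553/48442.90853 = 0.1882; after-tax cost = 7.1% × (1 − 31.4%) = 4.8706%.
WACC = 0.8118 × 11.1000% + 0.1882 × 4.8706% = 9.9278%.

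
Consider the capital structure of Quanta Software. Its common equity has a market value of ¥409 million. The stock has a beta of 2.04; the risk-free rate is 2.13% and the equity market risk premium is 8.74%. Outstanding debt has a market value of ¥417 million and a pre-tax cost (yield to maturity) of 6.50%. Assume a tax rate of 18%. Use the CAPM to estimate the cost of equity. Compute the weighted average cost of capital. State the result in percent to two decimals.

12.57%

Cost of equity via CAPM: Re = 2.13% + 2.04 × 8.74% = 19.9596%.
Total capital V = 409 + 417 = 826.
Equity: weight = 409/826 = 0.4952; cost = 19.9596%.
Debt: weight = 417/826 = 0.5048; after-tax cost = 6.5% × (1 − 18%) = 5.3300%.
WACC = 0.4952 × 19.9596% + 0.5048 × 5.3300% = 12.5740%.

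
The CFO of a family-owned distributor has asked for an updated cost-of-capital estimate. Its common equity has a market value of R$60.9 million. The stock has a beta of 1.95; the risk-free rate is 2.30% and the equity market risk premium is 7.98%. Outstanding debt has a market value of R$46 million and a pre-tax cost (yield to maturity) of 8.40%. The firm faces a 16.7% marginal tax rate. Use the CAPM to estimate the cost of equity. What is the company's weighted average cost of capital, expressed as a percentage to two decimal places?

13.19%

Cost of equity via CAPM: Re = 2.3% + 1.95 × 7.98% = 17.8610%.
Total capital V = 60.9 + 46 = 106.9.
Equity: weight = 60.9/106.9 = 0.5697; cost = 17.861%.
Debt: weight = 46/106.9 = 0.4303; after-tax cost = 8.4% × (1 − 16.7%) = 6.9972%.
WACC = 0.5697 × 17.8610% + 0.4303 × 6.9972% = 13.1862%.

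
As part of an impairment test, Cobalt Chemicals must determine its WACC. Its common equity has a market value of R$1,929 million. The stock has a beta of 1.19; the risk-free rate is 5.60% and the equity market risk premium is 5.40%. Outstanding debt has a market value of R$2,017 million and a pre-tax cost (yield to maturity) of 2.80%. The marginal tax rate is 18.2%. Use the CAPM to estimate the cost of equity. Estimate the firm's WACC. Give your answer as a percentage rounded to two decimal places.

Cost of equity via CAPM: Re = 5.6% + 1.19 × 5.4% = 12.0260%.
Total capital V = 1929 + 2017 = 3946.
Equity: weight = 1929/3946 = 0.4888; cost = 12.026%.
Debt: weight = 2017/3946 = 0.5112; after-tax cost = 2.8% × (1 − 18.2%) = 2.2904%.
WACC = 0.4888 × 12.0260% + 0.5112 × 2.2904% = 7.0496%.

7.05%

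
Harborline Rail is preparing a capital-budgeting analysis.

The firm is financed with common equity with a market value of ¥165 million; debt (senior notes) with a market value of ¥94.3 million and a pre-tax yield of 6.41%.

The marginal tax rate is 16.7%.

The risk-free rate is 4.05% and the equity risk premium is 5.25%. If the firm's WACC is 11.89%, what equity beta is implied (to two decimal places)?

Total capital V = 165 + 94.3 = 259.3.
Equity weight = 165/259.3 = 0.6363.
Senior notes weight = 94.3/259.3 = 0.3637.
Debt contribution = 0.3637 × 6.41% × (1 − 16.7%) = 1.9418%.
Required equity contribution = 11.89% − 1.9418% = 9.9482%  ⇒  Re = 15.6337%.
CAPM: 15.6337% = 4.05% + β × 5.25%  ⇒  β = 2.2064.

2.21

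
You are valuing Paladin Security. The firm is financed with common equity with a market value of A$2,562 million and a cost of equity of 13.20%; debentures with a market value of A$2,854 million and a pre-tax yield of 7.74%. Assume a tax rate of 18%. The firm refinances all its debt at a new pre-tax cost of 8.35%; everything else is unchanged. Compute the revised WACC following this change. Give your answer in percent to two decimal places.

After the change:
Total capital V = 2562 + 2854 = 5416.
Equity: weight = 2562/5416 = 0.4730; cost = 13.2%.
Debentures: weight = 2854/5416 = 0.5270; after-tax cost = 8.35% × (1 − 18%) = 6.8470%.
WACC = 0.4730 × 13.2000% + 0.5270 × 6.8470% = 9.8522%.

9.85%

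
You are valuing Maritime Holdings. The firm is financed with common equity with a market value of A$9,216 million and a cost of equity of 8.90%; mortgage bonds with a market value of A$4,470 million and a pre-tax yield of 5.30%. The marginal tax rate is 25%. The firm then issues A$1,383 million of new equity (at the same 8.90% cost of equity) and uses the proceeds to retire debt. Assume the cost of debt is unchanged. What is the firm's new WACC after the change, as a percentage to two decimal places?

After the change:
Total capital V = 10599 + 3087 = 13686.
Equity: weight = 10599/13686 = 0.7744; cost = 8.9%.
Mortgage bonds: weight = 3087/13686 = 0.2256; after-tax cost = 5.3% × (1 − 25%) = 3.9750%.
WACC = 0.7744 × 8.9000% + 0.2256 × 3.9750% = 7.7891%.

7.79%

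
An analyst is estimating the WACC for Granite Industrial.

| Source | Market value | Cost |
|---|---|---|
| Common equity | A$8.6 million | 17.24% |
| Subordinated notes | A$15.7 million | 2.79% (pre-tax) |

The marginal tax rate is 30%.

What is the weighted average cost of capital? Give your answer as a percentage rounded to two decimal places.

Total capital V = 8.6 + 15.7 = 24.3.
Equity: weight = 8.6/24.3 = 0.3539; cost = 17.24%.
Subordinated notes: weight = 15.7/24.3 = 0.6461; after-tax cost = 2.79% × (1 − 30%) = 1.9530%.
WACC = 0.3539 × 17.2400% + 0.6461 × 1.9530% = 7.3632%.

7.36%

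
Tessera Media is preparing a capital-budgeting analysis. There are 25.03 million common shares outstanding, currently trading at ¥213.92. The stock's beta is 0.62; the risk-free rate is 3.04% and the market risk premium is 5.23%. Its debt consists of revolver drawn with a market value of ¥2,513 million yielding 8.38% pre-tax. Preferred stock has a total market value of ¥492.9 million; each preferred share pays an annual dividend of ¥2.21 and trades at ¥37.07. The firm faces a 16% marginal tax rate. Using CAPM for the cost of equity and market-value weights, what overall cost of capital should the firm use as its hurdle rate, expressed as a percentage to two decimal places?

6.49%

Cost of equity via CAPM: Re = 3.04% + 0.62 × 5.23% = 6.2826%.
Cost of preferred: Rp = 2.21 / 37.07 = 5.9617%.
Market value of equity E = 213.92 × 25.03m = 5354.4176m.
Total capital V = 5354.4176 + 492.9 + 2513 = 8360.3176.
Equity: weight = 5354.4176/8360.3176 = 0.6405; cost = 6.2826%.
Preferred: weight = 492.9/8360.3176 = 0.0590; cost = 5.9617%.
Revolver drawn: weight = 2513/8360.3176 = 0.3006; after-tax cost = 8.38% × (1 − 16%) = 7.0392%.
WACC = 0.6405 × 6.2826% + 0.0590 × 5.9617% + 0.3006 × 7.0392% = 6.4911%.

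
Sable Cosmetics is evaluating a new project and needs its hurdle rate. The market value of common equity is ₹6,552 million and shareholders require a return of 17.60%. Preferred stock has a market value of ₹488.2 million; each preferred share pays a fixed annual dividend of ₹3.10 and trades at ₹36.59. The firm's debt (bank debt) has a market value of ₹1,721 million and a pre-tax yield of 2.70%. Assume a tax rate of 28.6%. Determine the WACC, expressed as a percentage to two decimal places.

14.01%

Cost of preferred: Rp = 3.1 / 36.59 = 8.4723%.
Total capital V = 6552 + 488.2 + 1721 = 8761.2.
Equity: weight = 6552/8761.2 = 0.7478; cost = 17.6%.
Preferred: weight = 488.2/8761.2 = 0.0557; cost = 8.4723%.
Bank debt: weight = 1721/8761.2 = 0.1964; after-tax cost = 2.7% × (1 − 28.6%) = 1.9278%.
WACC = 0.7478 × 17.6000% + 0.0557 × 8.4723% + 0.1964 × 1.9278% = 14.0128%.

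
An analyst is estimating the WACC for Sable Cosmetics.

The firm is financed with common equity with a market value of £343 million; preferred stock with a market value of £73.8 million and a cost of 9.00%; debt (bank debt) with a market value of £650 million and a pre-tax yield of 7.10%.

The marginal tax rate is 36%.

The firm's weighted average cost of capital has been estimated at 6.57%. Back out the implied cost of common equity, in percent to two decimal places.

Total capital V = 343 + 73.8 + 650 = 1066.8.
Equity weight = 343/1066.8 = 0.3215.
Preferred weight = 73.8/1066.8 = 0.0692.
Bank debt weight = 650/1066.8 = 0.6093.
Debt contribution = 0.6093 × 7.1% × (1 − 36%) = 2.7687%.
Preferred contribution = 0.0692 × 9% = 0.6226%.
Required equity contribution = 6.57% − 3.3913% = 3.1787%.
Re = 3.1787% / 0.3215 = 9.8865%.

9.89%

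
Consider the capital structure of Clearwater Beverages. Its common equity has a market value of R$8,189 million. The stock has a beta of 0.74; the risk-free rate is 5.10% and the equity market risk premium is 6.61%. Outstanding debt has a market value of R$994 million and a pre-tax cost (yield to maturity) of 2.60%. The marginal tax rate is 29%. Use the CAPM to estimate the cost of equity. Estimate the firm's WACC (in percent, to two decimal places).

9.11%

Cost of equity via CAPM: Re = 5.1% + 0.74 × 6.61% = 9.9914%.
Total capital V = 8189 + 994 = 9183.
Equity: weight = 8189/9183 = 0.8918; cost = 9.9914%.
Debt: weight = 994/9183 = 0.1082; after-tax cost = 2.6% × (1 − 29%) = 1.8460%.
WACC = 0.8918 × 9.9914% + 0.1082 × 1.8460% = 9.1097%.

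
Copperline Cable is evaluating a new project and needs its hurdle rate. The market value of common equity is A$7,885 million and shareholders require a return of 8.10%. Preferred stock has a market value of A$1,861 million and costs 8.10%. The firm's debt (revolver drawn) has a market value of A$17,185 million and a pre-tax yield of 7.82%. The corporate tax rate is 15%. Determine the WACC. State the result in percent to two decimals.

Total capital V = 7885 + 1861 + 17185 = 26931.
Equity: weight = 7885/26931 = 0.2928; cost = 8.1%.
Preferred: weight = 1861/26931 = 0.0691; cost = 8.1%.
Revolver drawn: weight = 17185/26931 = 0.6381; after-tax cost = 7.82% × (1 − 15%) = 6.6470%.
WACC = 0.2928 × 8.1000% + 0.0691 × 8.1000% + 0.6381 × 6.6470% = 7.1728%.

7.17%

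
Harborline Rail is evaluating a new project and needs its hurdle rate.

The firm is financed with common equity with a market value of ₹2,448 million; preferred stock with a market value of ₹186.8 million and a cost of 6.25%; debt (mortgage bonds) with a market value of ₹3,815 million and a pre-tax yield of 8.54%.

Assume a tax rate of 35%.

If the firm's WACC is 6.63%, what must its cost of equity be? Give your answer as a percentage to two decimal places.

8.34%

Total capital V = 2448 + 186.8 + 3815 = 6449.8.
Equity weight = 2448/6449.8 = 0.3795.
Preferred weight = 186.8/6449.8 = 0.0290.
Mortgage bonds weight = 3815/6449.8 = 0.5915.
Debt contribution = 0.5915 × 8.54% × (1 − 35%) = 3.2834%.
Preferred contribution = 0.0290 × 6.25% = 0.1810%.
Required equity contribution = 6.63% − 3.4644% = 3.1656%.
Re = 3.1656% / 0.3795 = 8.3405%.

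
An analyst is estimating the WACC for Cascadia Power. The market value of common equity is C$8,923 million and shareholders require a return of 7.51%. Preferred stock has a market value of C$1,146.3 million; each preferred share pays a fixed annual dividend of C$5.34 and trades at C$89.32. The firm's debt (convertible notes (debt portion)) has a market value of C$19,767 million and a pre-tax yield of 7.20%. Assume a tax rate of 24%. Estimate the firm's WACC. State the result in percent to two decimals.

Cost of preferred: Rp = 5.34 / 89.32 = 5.9785%.
Total capital V = 8923 + 1146.3 + 19767 = 29836.3.
Equity: weight = 8923/29836.3 = 0.2991; cost = 7.51%.
Preferred: weight = 1146.3/29836.3 = 0.0384; cost = 5.9785%.
Convertible notes (debt portion): weight = 19767/29836.3 = 0.6625; after-tax cost = 7.2% × (1 − 24%) = 5.4720%.
WACC = 0.2991 × 7.5100% + 0.0384 × 5.9785% + 0.6625 × 5.4720% = 6.1010%.

6.10%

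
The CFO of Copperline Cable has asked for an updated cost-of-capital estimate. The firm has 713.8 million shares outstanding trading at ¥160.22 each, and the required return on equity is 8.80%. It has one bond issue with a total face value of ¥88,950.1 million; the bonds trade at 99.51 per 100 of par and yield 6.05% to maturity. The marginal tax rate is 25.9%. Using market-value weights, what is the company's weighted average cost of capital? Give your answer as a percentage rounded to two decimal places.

6.92%

Market value of equity E = 160.22 × 713.8m = 114365.036m. Market value of debt D = 88950.1m × 99.51/100 = 88514.24451m.
Total capital V = 114365.036 + 88514.24451 = 202879.28051.
Equity: weight = 114365.036/202879.28051 = 0.5637; cost = 8.8%.
Bonds outstanding: weight = 88514.24451/202879.28051 = 0.4363; after-tax cost = 6.05% × (1 − 25.9%) = 4.4830%.
WACC = 0.5637 × 8.8000% + 0.4363 × 4.4830% = 6.9166%.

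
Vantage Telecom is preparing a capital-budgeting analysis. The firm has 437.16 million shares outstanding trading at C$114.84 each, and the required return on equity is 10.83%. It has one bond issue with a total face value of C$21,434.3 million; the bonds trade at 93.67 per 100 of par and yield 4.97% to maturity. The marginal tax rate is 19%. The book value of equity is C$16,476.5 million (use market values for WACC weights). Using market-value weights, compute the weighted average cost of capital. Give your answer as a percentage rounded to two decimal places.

Market value of equity E = 114.84 × 437.16m = 50203.4544m. Market value of debt D = 21434.3m × 93.67/100 = 20077.50881m.
Total capital V = 50203.4544 + 20077.50881 = 70280.96321.
Equity: weight = 50203.4544/70280.96321 = 0.7143; cost = 10.83%.
Bonds outstanding: weight = 20077.50881/70280.96321 = 0.2857; after-tax cost = 4.97% × (1 − 19%) = 4.0257%.
WACC = 0.7143 × 10.8300% + 0.2857 × 4.0257% = 8.8862%.

8.89%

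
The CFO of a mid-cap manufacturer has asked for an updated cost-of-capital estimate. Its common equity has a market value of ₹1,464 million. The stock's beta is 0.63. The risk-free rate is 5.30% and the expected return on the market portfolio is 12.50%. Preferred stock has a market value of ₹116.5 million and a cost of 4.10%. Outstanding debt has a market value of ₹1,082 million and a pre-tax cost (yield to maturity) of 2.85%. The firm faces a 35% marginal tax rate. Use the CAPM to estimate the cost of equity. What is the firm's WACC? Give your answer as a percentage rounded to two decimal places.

6.34%

Market risk premium = 12.5% − 5.3% = 7.2%.
Cost of equity via CAPM: Re = 5.3% + 0.63 × 7.2% = 9.8360%.
Total capital V = 1464 + 116.5 + 1082 = 2662.5.
Equity: weight = 1464/2662.5 = 0.5499; cost = 9.836%.
Preferred: weight = 116.5/2662.5 = 0.0438; cost = 4.1%.
Debt: weight = 1082/2662.5 = 0.4064; after-tax cost = 2.85% × (1 − 35%) = 1.8525%.
WACC = 0.5499 × 9.8360% + 0.0438 × 4.1000% + 0.4064 × 1.8525% = 6.3406%.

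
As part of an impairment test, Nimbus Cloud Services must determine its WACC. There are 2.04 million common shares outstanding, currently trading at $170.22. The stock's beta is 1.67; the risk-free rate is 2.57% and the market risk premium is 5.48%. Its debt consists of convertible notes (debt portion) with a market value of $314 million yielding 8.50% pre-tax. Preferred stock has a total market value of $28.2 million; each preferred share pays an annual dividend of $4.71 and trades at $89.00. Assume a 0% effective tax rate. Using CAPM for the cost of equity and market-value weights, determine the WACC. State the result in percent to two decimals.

9.99%

Cost of equity via CAPM: Re = 2.57% + 1.67 × 5.48% = 11.7216%.
Cost of preferred: Rp = 4.71 / 89.0 = 5.2921%.
Market value of equity E = 170.22 × 2.04m = 347.2488m.
Total capital V = 347.2488 + 28.2 + 314 = 689.4488.
Equity: weight = 347.2488/689.4488 = 0.5037; cost = 11.7216%.
Preferred: weight = 28.2/689.4488 = 0.0409; cost = 5.2921%.
Convertible notes (debt portion): weight = 314/689.4488 = 0.4554; after-tax cost = 8.5% × (1 − 0%) = 8.5000%.
WACC = 0.5037 × 11.7216% + 0.0409 × 5.2921% + 0.4554 × 8.5000% = 9.9914%.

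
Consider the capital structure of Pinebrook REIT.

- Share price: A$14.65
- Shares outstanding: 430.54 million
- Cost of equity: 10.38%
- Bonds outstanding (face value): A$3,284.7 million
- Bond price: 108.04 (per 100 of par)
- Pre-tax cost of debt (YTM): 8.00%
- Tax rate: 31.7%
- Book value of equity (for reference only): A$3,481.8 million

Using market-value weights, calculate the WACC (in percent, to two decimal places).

Market value of equity E = 14.65 × 430.54m = 6307.411m. Market value of debt D = 3284.7m × 108.04/100 = 3548.78988m.
Total capital V = 6307.411 + 3548.78988 = 9856.20088.
Equity: weight = 6307.411/9856.20088 = 0.6399; cost = 10.38%.
Bonds outstanding: weight = 3548.78988/9856.20088 = 0.3601; after-tax cost = 8% × (1 − 31.7%) = 5.4640%.
WACC = 0.6399 × 10.3800% + 0.3601 × 5.4640% = 8.6100%.

8.61%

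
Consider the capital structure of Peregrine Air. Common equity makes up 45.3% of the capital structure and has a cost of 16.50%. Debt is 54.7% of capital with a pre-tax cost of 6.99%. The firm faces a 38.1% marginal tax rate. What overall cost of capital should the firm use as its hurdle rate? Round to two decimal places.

After-tax cost of debt = 6.99% × (1 − 38.1%) = 4.3268%.
WACC = 0.453 × 16.5000% + 0.547 × 4.3268% = 9.8413%.

9.84%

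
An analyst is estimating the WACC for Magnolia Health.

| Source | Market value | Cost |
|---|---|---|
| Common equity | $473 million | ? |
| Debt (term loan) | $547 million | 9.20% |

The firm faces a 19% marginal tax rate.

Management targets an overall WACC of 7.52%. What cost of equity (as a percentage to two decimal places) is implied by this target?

Total capital V = 473 + 547 = 1020.
Equity weight = 473/1020 = 0.4637.
Term loan weight = 547/1020 = 0.5363.
Debt contribution = 0.5363 × 9.2% × (1 − 19%) = 3.9963%.
Required equity contribution = 7.52% − 3.9963% = 3.5237%.
Re = 3.5237% / 0.4637 = 7.5986%.

7.60%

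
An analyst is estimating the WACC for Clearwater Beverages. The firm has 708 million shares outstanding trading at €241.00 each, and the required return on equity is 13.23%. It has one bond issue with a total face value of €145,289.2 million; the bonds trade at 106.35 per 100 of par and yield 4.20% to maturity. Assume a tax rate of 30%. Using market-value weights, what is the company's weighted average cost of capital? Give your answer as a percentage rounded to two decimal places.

Market value of equity E = 241.0 × 708m = 170628m. Market value of debt D = 145289.2m × 106.35/100 = 154515.0642m.
Total capital V = 170628 + 154515.0642 = 325143.0642.
Equity: weight = 170628/325143.0642 = 0.5248; cost = 13.23%.
Bonds outstanding: weight = 154515.0642/325143.0642 = 0.4752; after-tax cost = 4.2% × (1 − 30%) = 2.9400%.
WACC = 0.5248 × 13.2300% + 0.4752 × 2.9400% = 8.3400%.

8.34%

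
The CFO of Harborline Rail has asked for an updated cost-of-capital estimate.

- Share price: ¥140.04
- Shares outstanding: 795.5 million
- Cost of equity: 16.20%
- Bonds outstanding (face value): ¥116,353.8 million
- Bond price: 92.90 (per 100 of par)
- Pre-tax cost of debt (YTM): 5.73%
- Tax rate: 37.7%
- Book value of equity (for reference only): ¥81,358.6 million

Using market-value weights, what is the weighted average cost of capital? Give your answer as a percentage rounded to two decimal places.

Market value of equity E = 140.04 × 795.5m = 111401.82m. Market value of debt D = 116353.8m × 92.9/100 = 108092.6802m.
Total capital V = 111401.82 + 108092.6802 = 219494.5002.
Equity: weight = 111401.82/219494.5002 = 0.5075; cost = 16.2%.
Bonds outstanding: weight = 108092.6802/219494.5002 = 0.4925; after-tax cost = 5.73% × (1 − 37.7%) = 3.5698%.
WACC = 0.5075 × 16.2000% + 0.4925 × 3.5698% = 9.9801%.

9.98%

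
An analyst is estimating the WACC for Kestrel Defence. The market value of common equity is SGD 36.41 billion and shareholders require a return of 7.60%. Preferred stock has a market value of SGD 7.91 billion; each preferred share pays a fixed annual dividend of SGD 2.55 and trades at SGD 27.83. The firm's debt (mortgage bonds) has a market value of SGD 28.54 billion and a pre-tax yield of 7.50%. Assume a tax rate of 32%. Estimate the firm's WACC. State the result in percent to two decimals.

Cost of preferred: Rp = 2.55 / 27.83 = 9.1628%.
Total capital V = 36.41 + 7.91 + 28.54 = 72.86.
Equity: weight = 36.41/72.86 = 0.4997; cost = 7.6%.
Preferred: weight = 7.91/72.86 = 0.1086; cost = 9.1628%.
Mortgage bonds: weight = 28.54/72.86 = 0.3917; after-tax cost = 7.5% × (1 − 32%) = 5.1000%.
WACC = 0.4997 × 7.6000% + 0.1086 × 9.1628% + 0.3917 × 5.1000% = 6.7904%.

6.79%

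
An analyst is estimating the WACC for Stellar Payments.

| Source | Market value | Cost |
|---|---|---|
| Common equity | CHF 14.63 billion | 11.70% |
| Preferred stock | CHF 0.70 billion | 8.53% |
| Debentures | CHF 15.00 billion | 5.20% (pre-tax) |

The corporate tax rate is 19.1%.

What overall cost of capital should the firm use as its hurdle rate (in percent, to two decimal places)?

7.92%

Total capital V = 14.63 + 0.7 + 15 = 30.33.
Equity: weight = 14.63/30.33 = 0.4824; cost = 11.7%.
Preferred: weight = 0.7/30.33 = 0.0231; cost = 8.53%.
Debentures: weight = 15/30.33 = 0.4946; after-tax cost = 5.2% × (1 − 19.1%) = 4.2068%.
WACC = 0.4824 × 11.7000% + 0.0231 × 8.5300% + 0.4946 × 4.2068% = 7.9210%.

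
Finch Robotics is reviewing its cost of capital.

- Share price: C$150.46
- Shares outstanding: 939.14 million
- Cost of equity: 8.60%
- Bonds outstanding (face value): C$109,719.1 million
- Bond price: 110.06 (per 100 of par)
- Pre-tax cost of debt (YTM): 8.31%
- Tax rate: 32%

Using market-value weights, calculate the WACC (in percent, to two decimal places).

Market value of equity E = 150.46 × 939.14m = 141303.0044m. Market value of debt D = 109719.1m × 110.06/100 = 120756.84146m.
Total capital V = 141303.0044 + 120756.84146 = 262059.84586.
Equity: weight = 141303.0044/262059.84586 = 0.5392; cost = 8.6%.
Bonds outstanding: weight = 120756.84146/262059.84586 = 0.4608; after-tax cost = 8.31% × (1 − 32%) = 5.6508%.
WACC = 0.5392 × 8.6000% + 0.4608 × 5.6508% = 7.2410%.

7.24%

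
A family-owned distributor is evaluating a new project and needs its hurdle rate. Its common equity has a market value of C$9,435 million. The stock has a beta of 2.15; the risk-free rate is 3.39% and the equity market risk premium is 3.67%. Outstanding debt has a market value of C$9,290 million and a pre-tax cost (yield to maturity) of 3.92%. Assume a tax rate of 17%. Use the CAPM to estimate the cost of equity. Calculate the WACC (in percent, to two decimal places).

Cost of equity via CAPM: Re = 3.39% + 2.15 × 3.67% = 11.2805%.
Total capital V = 9435 + 9290 = 18725.
Equity: weight = 9435/18725 = 0.5039; cost = 11.2805%.
Debt: weight = 9290/18725 = 0.4961; after-tax cost = 3.92% × (1 − 17%) = 3.2536%.
WACC = 0.5039 × 11.2805% + 0.4961 × 3.2536% = 7.2981%.

7.30%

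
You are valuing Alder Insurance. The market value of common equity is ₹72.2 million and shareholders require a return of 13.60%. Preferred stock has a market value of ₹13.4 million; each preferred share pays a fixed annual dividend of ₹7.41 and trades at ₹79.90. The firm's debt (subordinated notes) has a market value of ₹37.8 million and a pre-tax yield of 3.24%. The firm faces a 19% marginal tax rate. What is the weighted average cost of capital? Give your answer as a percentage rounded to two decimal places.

9.77%

Cost of preferred: Rp = 7.41 / 79.9 = 9.2741%.
Total capital V = 72.2 + 13.4 + 37.8 = 123.4.
Equity: weight = 72.2/123.4 = 0.5851; cost = 13.6%.
Preferred: weight = 13.4/123.4 = 0.1086; cost = 9.2741%.
Subordinated notes: weight = 37.8/123.4 = 0.3063; after-tax cost = 3.24% × (1 − 19%) = 2.6244%.
WACC = 0.5851 × 13.6000% + 0.1086 × 9.2741% + 0.3063 × 2.6244% = 9.7682%.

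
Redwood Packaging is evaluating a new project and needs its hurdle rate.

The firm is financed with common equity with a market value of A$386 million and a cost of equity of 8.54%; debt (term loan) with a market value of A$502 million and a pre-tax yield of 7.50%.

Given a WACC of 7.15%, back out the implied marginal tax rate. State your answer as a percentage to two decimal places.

Total capital V = 386 + 502 = 888.
Equity weight = 386/888 = 0.4347.
Term loan weight = 502/888 = 0.5653.
Equity contribution = 0.4347 × 8.54% = 3.7122%.
Debt contribution must be 7.15% − 3.7122% = 3.4378%.
0.5653 × 7.5% × (1 − T) = 3.4378%  ⇒  (1 − T) = 0.8108.
T = 18.9174%.

18.92%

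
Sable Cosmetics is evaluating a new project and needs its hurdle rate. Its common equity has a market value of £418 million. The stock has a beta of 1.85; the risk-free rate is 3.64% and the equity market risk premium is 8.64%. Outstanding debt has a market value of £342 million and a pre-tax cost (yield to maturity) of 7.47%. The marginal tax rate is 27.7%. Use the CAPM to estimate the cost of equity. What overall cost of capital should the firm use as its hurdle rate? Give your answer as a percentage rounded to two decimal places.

13.22%

Cost of equity via CAPM: Re = 3.64% + 1.85 × 8.64% = 19.6240%.
Total capital V = 418 + 342 = 760.
Equity: weight = 418/760 = 0.5500; cost = 19.624%.
Debt: weight = 342/760 = 0.4500; after-tax cost = 7.47% × (1 − 27.7%) = 5.4008%.
WACC = 0.5500 × 19.6240% + 0.4500 × 5.4008% = 13.2236%.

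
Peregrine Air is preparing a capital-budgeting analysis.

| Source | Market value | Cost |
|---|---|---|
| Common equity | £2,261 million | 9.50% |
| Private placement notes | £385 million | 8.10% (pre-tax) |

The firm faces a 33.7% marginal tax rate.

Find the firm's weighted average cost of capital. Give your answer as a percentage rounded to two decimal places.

8.90%

Total capital V = 2261 + 385 = 2646.
Equity: weight = 2261/2646 = 0.8545; cost = 9.5%.
Private placement notes: weight = 385/2646 = 0.1455; after-tax cost = 8.1% × (1 − 33.7%) = 5.3703%.
WACC = 0.8545 × 9.5000% + 0.1455 × 5.3703% = 8.8991%.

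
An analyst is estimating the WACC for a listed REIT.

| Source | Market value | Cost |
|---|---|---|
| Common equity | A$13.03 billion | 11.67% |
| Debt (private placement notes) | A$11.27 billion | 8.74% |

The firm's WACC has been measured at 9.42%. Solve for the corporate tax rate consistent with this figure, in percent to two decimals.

21.98%

Total capital V = 13.03 + 11.27 = 24.3.
Equity weight = 13.03/24.3 = 0.5362.
Private placement notes weight = 11.27/24.3 = 0.4638.
Equity contribution = 0.5362 × 11.67% = 6.2576%.
Debt contribution must be 9.42% − 6.2576% = 3.1624%.
0.4638 × 8.74% × (1 − T) = 3.1624%  ⇒  (1 − T) = 0.7802.
T = 21.9837%.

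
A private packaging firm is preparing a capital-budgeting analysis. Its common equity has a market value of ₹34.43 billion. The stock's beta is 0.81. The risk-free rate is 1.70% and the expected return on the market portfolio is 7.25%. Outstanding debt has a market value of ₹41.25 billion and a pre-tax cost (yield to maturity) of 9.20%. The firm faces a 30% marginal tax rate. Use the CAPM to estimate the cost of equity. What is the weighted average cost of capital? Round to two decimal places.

6.33%

Market risk premium = 7.25% − 1.7% = 5.55%.
Cost of equity via CAPM: Re = 1.7% + 0.81 × 5.55% = 6.1955%.
Total capital V = 34.43 + 41.25 = 75.68.
Equity: weight = 34.43/75.68 = 0.4549; cost = 6.1955%.
Debt: weight = 41.25/75.68 = 0.5451; after-tax cost = 9.2% × (1 − 30%) = 6.4400%.
WACC = 0.4549 × 6.1955% + 0.5451 × 6.4400% = 6.3288%.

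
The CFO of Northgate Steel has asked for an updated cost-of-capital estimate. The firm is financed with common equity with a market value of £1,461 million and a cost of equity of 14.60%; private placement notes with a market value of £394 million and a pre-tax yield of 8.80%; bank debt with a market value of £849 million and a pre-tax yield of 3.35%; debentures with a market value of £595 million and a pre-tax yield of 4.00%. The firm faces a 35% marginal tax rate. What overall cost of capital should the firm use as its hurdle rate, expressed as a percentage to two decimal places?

Total capital V = 1461 + 394 + 849 + 595 = 3299.
Equity: weight = 1461/3299 = 0.4429; cost = 14.6%.
Private placement notes: weight = 394/3299 = 0.1194; after-tax cost = 8.8% × (1 − 35%) = 5.7200%.
Bank debt: weight = 849/3299 = 0.2574; after-tax cost = 3.35% × (1 − 35%) = 2.1775%.
Debentures: weight = 595/3299 = 0.1804; after-tax cost = 4% × (1 − 35%) = 2.6000%.
WACC = 0.4429 × 14.6000% + 0.1194 × 5.7200% + 0.2574 × 2.1775% + 0.1804 × 2.6000% = 8.1782%.

8.18%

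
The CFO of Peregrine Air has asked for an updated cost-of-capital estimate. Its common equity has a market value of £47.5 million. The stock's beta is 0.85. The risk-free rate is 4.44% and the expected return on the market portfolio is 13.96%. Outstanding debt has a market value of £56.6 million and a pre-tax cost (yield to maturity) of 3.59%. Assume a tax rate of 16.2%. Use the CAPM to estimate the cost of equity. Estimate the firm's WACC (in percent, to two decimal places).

7.35%

Market risk premium = 13.96% − 4.44% = 9.52%.
Cost of equity via CAPM: Re = 4.44% + 0.85 × 9.52% = 12.5320%.
Total capital V = 47.5 + 56.6 = 104.1.
Equity: weight = 47.5/104.1 = 0.4563; cost = 12.532%.
Debt: weight = 56.6/104.1 = 0.5437; after-tax cost = 3.59% × (1 − 16.2%) = 3.0084%.
WACC = 0.4563 × 12.5320% + 0.5437 × 3.0084% = 7.3540%.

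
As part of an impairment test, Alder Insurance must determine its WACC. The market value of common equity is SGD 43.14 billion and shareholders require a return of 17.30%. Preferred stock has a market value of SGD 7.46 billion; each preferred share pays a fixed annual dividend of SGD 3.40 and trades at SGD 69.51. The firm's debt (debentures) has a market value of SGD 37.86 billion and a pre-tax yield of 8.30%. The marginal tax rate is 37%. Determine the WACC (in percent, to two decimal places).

11.09%

Cost of preferred: Rp = 3.4 / 69.51 = 4.8914%.
Total capital V = 43.14 + 7.46 + 37.86 = 88.46.
Equity: weight = 43.14/88.46 = 0.4877; cost = 17.3%.
Preferred: weight = 7.46/88.46 = 0.0843; cost = 4.8914%.
Debentures: weight = 37.86/88.46 = 0.4280; after-tax cost = 8.3% × (1 − 37%) = 5.2290%.
WACC = 0.4877 × 17.3000% + 0.0843 × 4.8914% + 0.4280 × 5.2290% = 11.0873%.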